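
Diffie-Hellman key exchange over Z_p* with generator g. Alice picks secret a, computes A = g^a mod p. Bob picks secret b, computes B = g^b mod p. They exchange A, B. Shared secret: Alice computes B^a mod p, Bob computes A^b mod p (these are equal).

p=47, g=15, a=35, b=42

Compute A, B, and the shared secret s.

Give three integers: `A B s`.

Answer: 19 8 14

Derivation:
A = 15^35 mod 47  (bits of 35 = 100011)
  bit 0 = 1: r = r^2 * 15 mod 47 = 1^2 * 15 = 1*15 = 15
  bit 1 = 0: r = r^2 mod 47 = 15^2 = 37
  bit 2 = 0: r = r^2 mod 47 = 37^2 = 6
  bit 3 = 0: r = r^2 mod 47 = 6^2 = 36
  bit 4 = 1: r = r^2 * 15 mod 47 = 36^2 * 15 = 27*15 = 29
  bit 5 = 1: r = r^2 * 15 mod 47 = 29^2 * 15 = 42*15 = 19
  -> A = 19
B = 15^42 mod 47  (bits of 42 = 101010)
  bit 0 = 1: r = r^2 * 15 mod 47 = 1^2 * 15 = 1*15 = 15
  bit 1 = 0: r = r^2 mod 47 = 15^2 = 37
  bit 2 = 1: r = r^2 * 15 mod 47 = 37^2 * 15 = 6*15 = 43
  bit 3 = 0: r = r^2 mod 47 = 43^2 = 16
  bit 4 = 1: r = r^2 * 15 mod 47 = 16^2 * 15 = 21*15 = 33
  bit 5 = 0: r = r^2 mod 47 = 33^2 = 8
  -> B = 8
s = B^a = 8^35 mod 47  (bits of 35 = 100011)
  bit 0 = 1: r = r^2 * 8 mod 47 = 1^2 * 8 = 1*8 = 8
  bit 1 = 0: r = r^2 mod 47 = 8^2 = 17
  bit 2 = 0: r = r^2 mod 47 = 17^2 = 7
  bit 3 = 0: r = r^2 mod 47 = 7^2 = 2
  bit 4 = 1: r = r^2 * 8 mod 47 = 2^2 * 8 = 4*8 = 32
  bit 5 = 1: r = r^2 * 8 mod 47 = 32^2 * 8 = 37*8 = 14
  -> s = B^a = 14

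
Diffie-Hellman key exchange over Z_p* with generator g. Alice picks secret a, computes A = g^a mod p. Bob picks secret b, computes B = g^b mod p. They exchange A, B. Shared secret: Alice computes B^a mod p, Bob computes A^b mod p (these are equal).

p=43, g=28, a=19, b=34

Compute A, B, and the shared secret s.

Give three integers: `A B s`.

A = 28^19 mod 43  (bits of 19 = 10011)
  bit 0 = 1: r = r^2 * 28 mod 43 = 1^2 * 28 = 1*28 = 28
  bit 1 = 0: r = r^2 mod 43 = 28^2 = 10
  bit 2 = 0: r = r^2 mod 43 = 10^2 = 14
  bit 3 = 1: r = r^2 * 28 mod 43 = 14^2 * 28 = 24*28 = 27
  bit 4 = 1: r = r^2 * 28 mod 43 = 27^2 * 28 = 41*28 = 30
  -> A = 30
B = 28^34 mod 43  (bits of 34 = 100010)
  bit 0 = 1: r = r^2 * 28 mod 43 = 1^2 * 28 = 1*28 = 28
  bit 1 = 0: r = r^2 mod 43 = 28^2 = 10
  bit 2 = 0: r = r^2 mod 43 = 10^2 = 14
  bit 3 = 0: r = r^2 mod 43 = 14^2 = 24
  bit 4 = 1: r = r^2 * 28 mod 43 = 24^2 * 28 = 17*28 = 3
  bit 5 = 0: r = r^2 mod 43 = 3^2 = 9
  -> B = 9
s = B^a = 9^19 mod 43  (bits of 19 = 10011)
  bit 0 = 1: r = r^2 * 9 mod 43 = 1^2 * 9 = 1*9 = 9
  bit 1 = 0: r = r^2 mod 43 = 9^2 = 38
  bit 2 = 0: r = r^2 mod 43 = 38^2 = 25
  bit 3 = 1: r = r^2 * 9 mod 43 = 25^2 * 9 = 23*9 = 35
  bit 4 = 1: r = r^2 * 9 mod 43 = 35^2 * 9 = 21*9 = 17
  -> s = B^a = 17

Answer: 30 9 17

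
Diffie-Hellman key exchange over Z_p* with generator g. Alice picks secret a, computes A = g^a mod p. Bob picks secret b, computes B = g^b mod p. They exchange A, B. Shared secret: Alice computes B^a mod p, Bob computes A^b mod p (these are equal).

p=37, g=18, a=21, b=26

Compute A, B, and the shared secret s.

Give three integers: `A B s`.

A = 18^21 mod 37  (bits of 21 = 10101)
  bit 0 = 1: r = r^2 * 18 mod 37 = 1^2 * 18 = 1*18 = 18
  bit 1 = 0: r = r^2 mod 37 = 18^2 = 28
  bit 2 = 1: r = r^2 * 18 mod 37 = 28^2 * 18 = 7*18 = 15
  bit 3 = 0: r = r^2 mod 37 = 15^2 = 3
  bit 4 = 1: r = r^2 * 18 mod 37 = 3^2 * 18 = 9*18 = 14
  -> A = 14
B = 18^26 mod 37  (bits of 26 = 11010)
  bit 0 = 1: r = r^2 * 18 mod 37 = 1^2 * 18 = 1*18 = 18
  bit 1 = 1: r = r^2 * 18 mod 37 = 18^2 * 18 = 28*18 = 23
  bit 2 = 0: r = r^2 mod 37 = 23^2 = 11
  bit 3 = 1: r = r^2 * 18 mod 37 = 11^2 * 18 = 10*18 = 32
  bit 4 = 0: r = r^2 mod 37 = 32^2 = 25
  -> B = 25
s = B^a = 25^21 mod 37  (bits of 21 = 10101)
  bit 0 = 1: r = r^2 * 25 mod 37 = 1^2 * 25 = 1*25 = 25
  bit 1 = 0: r = r^2 mod 37 = 25^2 = 33
  bit 2 = 1: r = r^2 * 25 mod 37 = 33^2 * 25 = 16*25 = 30
  bit 3 = 0: r = r^2 mod 37 = 30^2 = 12
  bit 4 = 1: r = r^2 * 25 mod 37 = 12^2 * 25 = 33*25 = 11
  -> s = B^a = 11

Answer: 14 25 11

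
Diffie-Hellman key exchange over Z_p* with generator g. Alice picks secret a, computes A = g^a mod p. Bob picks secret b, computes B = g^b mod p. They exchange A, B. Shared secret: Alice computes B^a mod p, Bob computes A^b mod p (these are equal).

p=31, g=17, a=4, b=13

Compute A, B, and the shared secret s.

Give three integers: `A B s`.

A = 17^4 mod 31  (bits of 4 = 100)
  bit 0 = 1: r = r^2 * 17 mod 31 = 1^2 * 17 = 1*17 = 17
  bit 1 = 0: r = r^2 mod 31 = 17^2 = 10
  bit 2 = 0: r = r^2 mod 31 = 10^2 = 7
  -> A = 7
B = 17^13 mod 31  (bits of 13 = 1101)
  bit 0 = 1: r = r^2 * 17 mod 31 = 1^2 * 17 = 1*17 = 17
  bit 1 = 1: r = r^2 * 17 mod 31 = 17^2 * 17 = 10*17 = 15
  bit 2 = 0: r = r^2 mod 31 = 15^2 = 8
  bit 3 = 1: r = r^2 * 17 mod 31 = 8^2 * 17 = 2*17 = 3
  -> B = 3
s = B^a = 3^4 mod 31  (bits of 4 = 100)
  bit 0 = 1: r = r^2 * 3 mod 31 = 1^2 * 3 = 1*3 = 3
  bit 1 = 0: r = r^2 mod 31 = 3^2 = 9
  bit 2 = 0: r = r^2 mod 31 = 9^2 = 19
  -> s = B^a = 19

Answer: 7 3 19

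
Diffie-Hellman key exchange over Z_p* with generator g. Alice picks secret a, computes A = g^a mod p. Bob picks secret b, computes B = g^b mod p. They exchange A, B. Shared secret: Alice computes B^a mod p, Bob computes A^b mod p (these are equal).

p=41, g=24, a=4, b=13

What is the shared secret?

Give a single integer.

Answer: 23

Derivation:
A = 24^4 mod 41  (bits of 4 = 100)
  bit 0 = 1: r = r^2 * 24 mod 41 = 1^2 * 24 = 1*24 = 24
  bit 1 = 0: r = r^2 mod 41 = 24^2 = 2
  bit 2 = 0: r = r^2 mod 41 = 2^2 = 4
  -> A = 4
B = 24^13 mod 41  (bits of 13 = 1101)
  bit 0 = 1: r = r^2 * 24 mod 41 = 1^2 * 24 = 1*24 = 24
  bit 1 = 1: r = r^2 * 24 mod 41 = 24^2 * 24 = 2*24 = 7
  bit 2 = 0: r = r^2 mod 41 = 7^2 = 8
  bit 3 = 1: r = r^2 * 24 mod 41 = 8^2 * 24 = 23*24 = 19
  -> B = 19
s = B^a = 19^4 mod 41  (bits of 4 = 100)
  bit 0 = 1: r = r^2 * 19 mod 41 = 1^2 * 19 = 1*19 = 19
  bit 1 = 0: r = r^2 mod 41 = 19^2 = 33
  bit 2 = 0: r = r^2 mod 41 = 33^2 = 23
  -> s = B^a = 23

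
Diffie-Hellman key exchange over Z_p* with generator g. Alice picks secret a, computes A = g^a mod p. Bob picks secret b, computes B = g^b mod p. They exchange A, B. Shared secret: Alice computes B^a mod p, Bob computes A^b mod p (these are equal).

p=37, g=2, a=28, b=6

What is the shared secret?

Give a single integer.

Answer: 10

Derivation:
A = 2^28 mod 37  (bits of 28 = 11100)
  bit 0 = 1: r = r^2 * 2 mod 37 = 1^2 * 2 = 1*2 = 2
  bit 1 = 1: r = r^2 * 2 mod 37 = 2^2 * 2 = 4*2 = 8
  bit 2 = 1: r = r^2 * 2 mod 37 = 8^2 * 2 = 27*2 = 17
  bit 3 = 0: r = r^2 mod 37 = 17^2 = 30
  bit 4 = 0: r = r^2 mod 37 = 30^2 = 12
  -> A = 12
B = 2^6 mod 37  (bits of 6 = 110)
  bit 0 = 1: r = r^2 * 2 mod 37 = 1^2 * 2 = 1*2 = 2
  bit 1 = 1: r = r^2 * 2 mod 37 = 2^2 * 2 = 4*2 = 8
  bit 2 = 0: r = r^2 mod 37 = 8^2 = 27
  -> B = 27
s = B^a = 27^28 mod 37  (bits of 28 = 11100)
  bit 0 = 1: r = r^2 * 27 mod 37 = 1^2 * 27 = 1*27 = 27
  bit 1 = 1: r = r^2 * 27 mod 37 = 27^2 * 27 = 26*27 = 36
  bit 2 = 1: r = r^2 * 27 mod 37 = 36^2 * 27 = 1*27 = 27
  bit 3 = 0: r = r^2 mod 37 = 27^2 = 26
  bit 4 = 0: r = r^2 mod 37 = 26^2 = 10
  -> s = B^a = 10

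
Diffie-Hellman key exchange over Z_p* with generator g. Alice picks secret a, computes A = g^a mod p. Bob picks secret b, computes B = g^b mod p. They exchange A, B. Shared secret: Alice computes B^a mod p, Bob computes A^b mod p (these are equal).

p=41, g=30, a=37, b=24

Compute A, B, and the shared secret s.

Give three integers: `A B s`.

Answer: 28 37 16

Derivation:
A = 30^37 mod 41  (bits of 37 = 100101)
  bit 0 = 1: r = r^2 * 30 mod 41 = 1^2 * 30 = 1*30 = 30
  bit 1 = 0: r = r^2 mod 41 = 30^2 = 39
  bit 2 = 0: r = r^2 mod 41 = 39^2 = 4
  bit 3 = 1: r = r^2 * 30 mod 41 = 4^2 * 30 = 16*30 = 29
  bit 4 = 0: r = r^2 mod 41 = 29^2 = 21
  bit 5 = 1: r = r^2 * 30 mod 41 = 21^2 * 30 = 31*30 = 28
  -> A = 28
B = 30^24 mod 41  (bits of 24 = 11000)
  bit 0 = 1: r = r^2 * 30 mod 41 = 1^2 * 30 = 1*30 = 30
  bit 1 = 1: r = r^2 * 30 mod 41 = 30^2 * 30 = 39*30 = 22
  bit 2 = 0: r = r^2 mod 41 = 22^2 = 33
  bit 3 = 0: r = r^2 mod 41 = 33^2 = 23
  bit 4 = 0: r = r^2 mod 41 = 23^2 = 37
  -> B = 37
s = B^a = 37^37 mod 41  (bits of 37 = 100101)
  bit 0 = 1: r = r^2 * 37 mod 41 = 1^2 * 37 = 1*37 = 37
  bit 1 = 0: r = r^2 mod 41 = 37^2 = 16
  bit 2 = 0: r = r^2 mod 41 = 16^2 = 10
  bit 3 = 1: r = r^2 * 37 mod 41 = 10^2 * 37 = 18*37 = 10
  bit 4 = 0: r = r^2 mod 41 = 10^2 = 18
  bit 5 = 1: r = r^2 * 37 mod 41 = 18^2 * 37 = 37*37 = 16
  -> s = B^a = 16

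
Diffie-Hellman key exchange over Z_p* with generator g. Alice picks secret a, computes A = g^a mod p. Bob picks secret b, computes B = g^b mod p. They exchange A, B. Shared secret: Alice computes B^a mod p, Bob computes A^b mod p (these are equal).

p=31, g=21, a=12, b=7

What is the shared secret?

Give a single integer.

Answer: 16

Derivation:
A = 21^12 mod 31  (bits of 12 = 1100)
  bit 0 = 1: r = r^2 * 21 mod 31 = 1^2 * 21 = 1*21 = 21
  bit 1 = 1: r = r^2 * 21 mod 31 = 21^2 * 21 = 7*21 = 23
  bit 2 = 0: r = r^2 mod 31 = 23^2 = 2
  bit 3 = 0: r = r^2 mod 31 = 2^2 = 4
  -> A = 4
B = 21^7 mod 31  (bits of 7 = 111)
  bit 0 = 1: r = r^2 * 21 mod 31 = 1^2 * 21 = 1*21 = 21
  bit 1 = 1: r = r^2 * 21 mod 31 = 21^2 * 21 = 7*21 = 23
  bit 2 = 1: r = r^2 * 21 mod 31 = 23^2 * 21 = 2*21 = 11
  -> B = 11
s = B^a = 11^12 mod 31  (bits of 12 = 1100)
  bit 0 = 1: r = r^2 * 11 mod 31 = 1^2 * 11 = 1*11 = 11
  bit 1 = 1: r = r^2 * 11 mod 31 = 11^2 * 11 = 28*11 = 29
  bit 2 = 0: r = r^2 mod 31 = 29^2 = 4
  bit 3 = 0: r = r^2 mod 31 = 4^2 = 16
  -> s = B^a = 16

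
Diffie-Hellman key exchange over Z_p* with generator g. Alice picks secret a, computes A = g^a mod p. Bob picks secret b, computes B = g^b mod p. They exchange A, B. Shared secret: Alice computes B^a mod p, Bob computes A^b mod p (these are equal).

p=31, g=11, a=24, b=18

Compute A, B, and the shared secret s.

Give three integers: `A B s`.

Answer: 8 2 16

Derivation:
A = 11^24 mod 31  (bits of 24 = 11000)
  bit 0 = 1: r = r^2 * 11 mod 31 = 1^2 * 11 = 1*11 = 11
  bit 1 = 1: r = r^2 * 11 mod 31 = 11^2 * 11 = 28*11 = 29
  bit 2 = 0: r = r^2 mod 31 = 29^2 = 4
  bit 3 = 0: r = r^2 mod 31 = 4^2 = 16
  bit 4 = 0: r = r^2 mod 31 = 16^2 = 8
  -> A = 8
B = 11^18 mod 31  (bits of 18 = 10010)
  bit 0 = 1: r = r^2 * 11 mod 31 = 1^2 * 11 = 1*11 = 11
  bit 1 = 0: r = r^2 mod 31 = 11^2 = 28
  bit 2 = 0: r = r^2 mod 31 = 28^2 = 9
  bit 3 = 1: r = r^2 * 11 mod 31 = 9^2 * 11 = 19*11 = 23
  bit 4 = 0: r = r^2 mod 31 = 23^2 = 2
  -> B = 2
s = B^a = 2^24 mod 31  (bits of 24 = 11000)
  bit 0 = 1: r = r^2 * 2 mod 31 = 1^2 * 2 = 1*2 = 2
  bit 1 = 1: r = r^2 * 2 mod 31 = 2^2 * 2 = 4*2 = 8
  bit 2 = 0: r = r^2 mod 31 = 8^2 = 2
  bit 3 = 0: r = r^2 mod 31 = 2^2 = 4
  bit 4 = 0: r = r^2 mod 31 = 4^2 = 16
  -> s = B^a = 16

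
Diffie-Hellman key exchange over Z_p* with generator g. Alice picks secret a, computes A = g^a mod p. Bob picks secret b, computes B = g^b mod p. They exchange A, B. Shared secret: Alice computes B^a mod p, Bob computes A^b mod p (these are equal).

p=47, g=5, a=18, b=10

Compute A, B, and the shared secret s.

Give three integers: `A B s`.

A = 5^18 mod 47  (bits of 18 = 10010)
  bit 0 = 1: r = r^2 * 5 mod 47 = 1^2 * 5 = 1*5 = 5
  bit 1 = 0: r = r^2 mod 47 = 5^2 = 25
  bit 2 = 0: r = r^2 mod 47 = 25^2 = 14
  bit 3 = 1: r = r^2 * 5 mod 47 = 14^2 * 5 = 8*5 = 40
  bit 4 = 0: r = r^2 mod 47 = 40^2 = 2
  -> A = 2
B = 5^10 mod 47  (bits of 10 = 1010)
  bit 0 = 1: r = r^2 * 5 mod 47 = 1^2 * 5 = 1*5 = 5
  bit 1 = 0: r = r^2 mod 47 = 5^2 = 25
  bit 2 = 1: r = r^2 * 5 mod 47 = 25^2 * 5 = 14*5 = 23
  bit 3 = 0: r = r^2 mod 47 = 23^2 = 12
  -> B = 12
s = B^a = 12^18 mod 47  (bits of 18 = 10010)
  bit 0 = 1: r = r^2 * 12 mod 47 = 1^2 * 12 = 1*12 = 12
  bit 1 = 0: r = r^2 mod 47 = 12^2 = 3
  bit 2 = 0: r = r^2 mod 47 = 3^2 = 9
  bit 3 = 1: r = r^2 * 12 mod 47 = 9^2 * 12 = 34*12 = 32
  bit 4 = 0: r = r^2 mod 47 = 32^2 = 37
  -> s = B^a = 37

Answer: 2 12 37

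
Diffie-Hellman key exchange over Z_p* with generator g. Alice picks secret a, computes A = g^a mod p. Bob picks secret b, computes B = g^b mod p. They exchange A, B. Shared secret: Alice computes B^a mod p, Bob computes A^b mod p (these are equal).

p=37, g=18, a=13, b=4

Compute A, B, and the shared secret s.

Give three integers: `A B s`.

A = 18^13 mod 37  (bits of 13 = 1101)
  bit 0 = 1: r = r^2 * 18 mod 37 = 1^2 * 18 = 1*18 = 18
  bit 1 = 1: r = r^2 * 18 mod 37 = 18^2 * 18 = 28*18 = 23
  bit 2 = 0: r = r^2 mod 37 = 23^2 = 11
  bit 3 = 1: r = r^2 * 18 mod 37 = 11^2 * 18 = 10*18 = 32
  -> A = 32
B = 18^4 mod 37  (bits of 4 = 100)
  bit 0 = 1: r = r^2 * 18 mod 37 = 1^2 * 18 = 1*18 = 18
  bit 1 = 0: r = r^2 mod 37 = 18^2 = 28
  bit 2 = 0: r = r^2 mod 37 = 28^2 = 7
  -> B = 7
s = B^a = 7^13 mod 37  (bits of 13 = 1101)
  bit 0 = 1: r = r^2 * 7 mod 37 = 1^2 * 7 = 1*7 = 7
  bit 1 = 1: r = r^2 * 7 mod 37 = 7^2 * 7 = 12*7 = 10
  bit 2 = 0: r = r^2 mod 37 = 10^2 = 26
  bit 3 = 1: r = r^2 * 7 mod 37 = 26^2 * 7 = 10*7 = 33
  -> s = B^a = 33

Answer: 32 7 33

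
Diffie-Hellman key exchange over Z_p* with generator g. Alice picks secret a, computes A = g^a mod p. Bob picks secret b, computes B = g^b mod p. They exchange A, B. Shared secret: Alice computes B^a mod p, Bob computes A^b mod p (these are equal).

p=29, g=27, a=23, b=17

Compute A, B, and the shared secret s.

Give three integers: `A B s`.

Answer: 19 8 14

Derivation:
A = 27^23 mod 29  (bits of 23 = 10111)
  bit 0 = 1: r = r^2 * 27 mod 29 = 1^2 * 27 = 1*27 = 27
  bit 1 = 0: r = r^2 mod 29 = 27^2 = 4
  bit 2 = 1: r = r^2 * 27 mod 29 = 4^2 * 27 = 16*27 = 26
  bit 3 = 1: r = r^2 * 27 mod 29 = 26^2 * 27 = 9*27 = 11
  bit 4 = 1: r = r^2 * 27 mod 29 = 11^2 * 27 = 5*27 = 19
  -> A = 19
B = 27^17 mod 29  (bits of 17 = 10001)
  bit 0 = 1: r = r^2 * 27 mod 29 = 1^2 * 27 = 1*27 = 27
  bit 1 = 0: r = r^2 mod 29 = 27^2 = 4
  bit 2 = 0: r = r^2 mod 29 = 4^2 = 16
  bit 3 = 0: r = r^2 mod 29 = 16^2 = 24
  bit 4 = 1: r = r^2 * 27 mod 29 = 24^2 * 27 = 25*27 = 8
  -> B = 8
s = B^a = 8^23 mod 29  (bits of 23 = 10111)
  bit 0 = 1: r = r^2 * 8 mod 29 = 1^2 * 8 = 1*8 = 8
  bit 1 = 0: r = r^2 mod 29 = 8^2 = 6
  bit 2 = 1: r = r^2 * 8 mod 29 = 6^2 * 8 = 7*8 = 27
  bit 3 = 1: r = r^2 * 8 mod 29 = 27^2 * 8 = 4*8 = 3
  bit 4 = 1: r = r^2 * 8 mod 29 = 3^2 * 8 = 9*8 = 14
  -> s = B^a = 14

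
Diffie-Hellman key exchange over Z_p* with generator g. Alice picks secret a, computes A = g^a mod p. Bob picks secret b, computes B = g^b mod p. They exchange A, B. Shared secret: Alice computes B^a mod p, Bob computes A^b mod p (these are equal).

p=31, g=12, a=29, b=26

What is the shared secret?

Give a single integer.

Answer: 28

Derivation:
A = 12^29 mod 31  (bits of 29 = 11101)
  bit 0 = 1: r = r^2 * 12 mod 31 = 1^2 * 12 = 1*12 = 12
  bit 1 = 1: r = r^2 * 12 mod 31 = 12^2 * 12 = 20*12 = 23
  bit 2 = 1: r = r^2 * 12 mod 31 = 23^2 * 12 = 2*12 = 24
  bit 3 = 0: r = r^2 mod 31 = 24^2 = 18
  bit 4 = 1: r = r^2 * 12 mod 31 = 18^2 * 12 = 14*12 = 13
  -> A = 13
B = 12^26 mod 31  (bits of 26 = 11010)
  bit 0 = 1: r = r^2 * 12 mod 31 = 1^2 * 12 = 1*12 = 12
  bit 1 = 1: r = r^2 * 12 mod 31 = 12^2 * 12 = 20*12 = 23
  bit 2 = 0: r = r^2 mod 31 = 23^2 = 2
  bit 3 = 1: r = r^2 * 12 mod 31 = 2^2 * 12 = 4*12 = 17
  bit 4 = 0: r = r^2 mod 31 = 17^2 = 10
  -> B = 10
s = B^a = 10^29 mod 31  (bits of 29 = 11101)
  bit 0 = 1: r = r^2 * 10 mod 31 = 1^2 * 10 = 1*10 = 10
  bit 1 = 1: r = r^2 * 10 mod 31 = 10^2 * 10 = 7*10 = 8
  bit 2 = 1: r = r^2 * 10 mod 31 = 8^2 * 10 = 2*10 = 20
  bit 3 = 0: r = r^2 mod 31 = 20^2 = 28
  bit 4 = 1: r = r^2 * 10 mod 31 = 28^2 * 10 = 9*10 = 28
  -> s = B^a = 28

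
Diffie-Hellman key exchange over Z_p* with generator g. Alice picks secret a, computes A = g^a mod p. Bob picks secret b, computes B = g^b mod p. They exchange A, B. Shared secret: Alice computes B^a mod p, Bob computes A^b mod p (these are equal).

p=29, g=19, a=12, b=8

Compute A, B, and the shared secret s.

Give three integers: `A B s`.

A = 19^12 mod 29  (bits of 12 = 1100)
  bit 0 = 1: r = r^2 * 19 mod 29 = 1^2 * 19 = 1*19 = 19
  bit 1 = 1: r = r^2 * 19 mod 29 = 19^2 * 19 = 13*19 = 15
  bit 2 = 0: r = r^2 mod 29 = 15^2 = 22
  bit 3 = 0: r = r^2 mod 29 = 22^2 = 20
  -> A = 20
B = 19^8 mod 29  (bits of 8 = 1000)
  bit 0 = 1: r = r^2 * 19 mod 29 = 1^2 * 19 = 1*19 = 19
  bit 1 = 0: r = r^2 mod 29 = 19^2 = 13
  bit 2 = 0: r = r^2 mod 29 = 13^2 = 24
  bit 3 = 0: r = r^2 mod 29 = 24^2 = 25
  -> B = 25
s = B^a = 25^12 mod 29  (bits of 12 = 1100)
  bit 0 = 1: r = r^2 * 25 mod 29 = 1^2 * 25 = 1*25 = 25
  bit 1 = 1: r = r^2 * 25 mod 29 = 25^2 * 25 = 16*25 = 23
  bit 2 = 0: r = r^2 mod 29 = 23^2 = 7
  bit 3 = 0: r = r^2 mod 29 = 7^2 = 20
  -> s = B^a = 20

Answer: 20 25 20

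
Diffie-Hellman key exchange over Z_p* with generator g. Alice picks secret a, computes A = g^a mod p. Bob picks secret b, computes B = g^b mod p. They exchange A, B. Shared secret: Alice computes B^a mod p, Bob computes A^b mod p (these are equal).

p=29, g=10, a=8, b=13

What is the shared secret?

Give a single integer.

A = 10^8 mod 29  (bits of 8 = 1000)
  bit 0 = 1: r = r^2 * 10 mod 29 = 1^2 * 10 = 1*10 = 10
  bit 1 = 0: r = r^2 mod 29 = 10^2 = 13
  bit 2 = 0: r = r^2 mod 29 = 13^2 = 24
  bit 3 = 0: r = r^2 mod 29 = 24^2 = 25
  -> A = 25
B = 10^13 mod 29  (bits of 13 = 1101)
  bit 0 = 1: r = r^2 * 10 mod 29 = 1^2 * 10 = 1*10 = 10
  bit 1 = 1: r = r^2 * 10 mod 29 = 10^2 * 10 = 13*10 = 14
  bit 2 = 0: r = r^2 mod 29 = 14^2 = 22
  bit 3 = 1: r = r^2 * 10 mod 29 = 22^2 * 10 = 20*10 = 26
  -> B = 26
s = B^a = 26^8 mod 29  (bits of 8 = 1000)
  bit 0 = 1: r = r^2 * 26 mod 29 = 1^2 * 26 = 1*26 = 26
  bit 1 = 0: r = r^2 mod 29 = 26^2 = 9
  bit 2 = 0: r = r^2 mod 29 = 9^2 = 23
  bit 3 = 0: r = r^2 mod 29 = 23^2 = 7
  -> s = B^a = 7

Answer: 7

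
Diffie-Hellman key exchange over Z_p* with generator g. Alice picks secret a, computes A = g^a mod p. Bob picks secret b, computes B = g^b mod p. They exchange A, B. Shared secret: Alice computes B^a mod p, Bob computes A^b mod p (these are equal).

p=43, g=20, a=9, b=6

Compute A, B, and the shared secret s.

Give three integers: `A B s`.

Answer: 8 4 16

Derivation:
A = 20^9 mod 43  (bits of 9 = 1001)
  bit 0 = 1: r = r^2 * 20 mod 43 = 1^2 * 20 = 1*20 = 20
  bit 1 = 0: r = r^2 mod 43 = 20^2 = 13
  bit 2 = 0: r = r^2 mod 43 = 13^2 = 40
  bit 3 = 1: r = r^2 * 20 mod 43 = 40^2 * 20 = 9*20 = 8
  -> A = 8
B = 20^6 mod 43  (bits of 6 = 110)
  bit 0 = 1: r = r^2 * 20 mod 43 = 1^2 * 20 = 1*20 = 20
  bit 1 = 1: r = r^2 * 20 mod 43 = 20^2 * 20 = 13*20 = 2
  bit 2 = 0: r = r^2 mod 43 = 2^2 = 4
  -> B = 4
s = B^a = 4^9 mod 43  (bits of 9 = 1001)
  bit 0 = 1: r = r^2 * 4 mod 43 = 1^2 * 4 = 1*4 = 4
  bit 1 = 0: r = r^2 mod 43 = 4^2 = 16
  bit 2 = 0: r = r^2 mod 43 = 16^2 = 41
  bit 3 = 1: r = r^2 * 4 mod 43 = 41^2 * 4 = 4*4 = 16
  -> s = B^a = 16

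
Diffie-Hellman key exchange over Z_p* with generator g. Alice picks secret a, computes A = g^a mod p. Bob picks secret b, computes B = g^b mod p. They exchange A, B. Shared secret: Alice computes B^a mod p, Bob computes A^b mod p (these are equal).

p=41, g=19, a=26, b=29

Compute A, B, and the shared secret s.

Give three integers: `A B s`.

Answer: 20 35 2

Derivation:
A = 19^26 mod 41  (bits of 26 = 11010)
  bit 0 = 1: r = r^2 * 19 mod 41 = 1^2 * 19 = 1*19 = 19
  bit 1 = 1: r = r^2 * 19 mod 41 = 19^2 * 19 = 33*19 = 12
  bit 2 = 0: r = r^2 mod 41 = 12^2 = 21
  bit 3 = 1: r = r^2 * 19 mod 41 = 21^2 * 19 = 31*19 = 15
  bit 4 = 0: r = r^2 mod 41 = 15^2 = 20
  -> A = 20
B = 19^29 mod 41  (bits of 29 = 11101)
  bit 0 = 1: r = r^2 * 19 mod 41 = 1^2 * 19 = 1*19 = 19
  bit 1 = 1: r = r^2 * 19 mod 41 = 19^2 * 19 = 33*19 = 12
  bit 2 = 1: r = r^2 * 19 mod 41 = 12^2 * 19 = 21*19 = 30
  bit 3 = 0: r = r^2 mod 41 = 30^2 = 39
  bit 4 = 1: r = r^2 * 19 mod 41 = 39^2 * 19 = 4*19 = 35
  -> B = 35
s = B^a = 35^26 mod 41  (bits of 26 = 11010)
  bit 0 = 1: r = r^2 * 35 mod 41 = 1^2 * 35 = 1*35 = 35
  bit 1 = 1: r = r^2 * 35 mod 41 = 35^2 * 35 = 36*35 = 30
  bit 2 = 0: r = r^2 mod 41 = 30^2 = 39
  bit 3 = 1: r = r^2 * 35 mod 41 = 39^2 * 35 = 4*35 = 17
  bit 4 = 0: r = r^2 mod 41 = 17^2 = 2
  -> s = B^a = 2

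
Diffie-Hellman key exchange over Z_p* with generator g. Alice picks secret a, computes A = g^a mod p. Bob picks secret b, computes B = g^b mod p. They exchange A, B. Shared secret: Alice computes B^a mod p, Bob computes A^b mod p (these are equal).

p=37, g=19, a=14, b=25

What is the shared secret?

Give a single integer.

A = 19^14 mod 37  (bits of 14 = 1110)
  bit 0 = 1: r = r^2 * 19 mod 37 = 1^2 * 19 = 1*19 = 19
  bit 1 = 1: r = r^2 * 19 mod 37 = 19^2 * 19 = 28*19 = 14
  bit 2 = 1: r = r^2 * 19 mod 37 = 14^2 * 19 = 11*19 = 24
  bit 3 = 0: r = r^2 mod 37 = 24^2 = 21
  -> A = 21
B = 19^25 mod 37  (bits of 25 = 11001)
  bit 0 = 1: r = r^2 * 19 mod 37 = 1^2 * 19 = 1*19 = 19
  bit 1 = 1: r = r^2 * 19 mod 37 = 19^2 * 19 = 28*19 = 14
  bit 2 = 0: r = r^2 mod 37 = 14^2 = 11
  bit 3 = 0: r = r^2 mod 37 = 11^2 = 10
  bit 4 = 1: r = r^2 * 19 mod 37 = 10^2 * 19 = 26*19 = 13
  -> B = 13
s = B^a = 13^14 mod 37  (bits of 14 = 1110)
  bit 0 = 1: r = r^2 * 13 mod 37 = 1^2 * 13 = 1*13 = 13
  bit 1 = 1: r = r^2 * 13 mod 37 = 13^2 * 13 = 21*13 = 14
  bit 2 = 1: r = r^2 * 13 mod 37 = 14^2 * 13 = 11*13 = 32
  bit 3 = 0: r = r^2 mod 37 = 32^2 = 25
  -> s = B^a = 25

Answer: 25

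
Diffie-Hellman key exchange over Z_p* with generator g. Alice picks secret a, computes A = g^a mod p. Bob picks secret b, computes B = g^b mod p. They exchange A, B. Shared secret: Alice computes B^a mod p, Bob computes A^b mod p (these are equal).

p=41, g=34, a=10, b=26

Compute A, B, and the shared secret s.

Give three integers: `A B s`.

Answer: 9 21 40

Derivation:
A = 34^10 mod 41  (bits of 10 = 1010)
  bit 0 = 1: r = r^2 * 34 mod 41 = 1^2 * 34 = 1*34 = 34
  bit 1 = 0: r = r^2 mod 41 = 34^2 = 8
  bit 2 = 1: r = r^2 * 34 mod 41 = 8^2 * 34 = 23*34 = 3
  bit 3 = 0: r = r^2 mod 41 = 3^2 = 9
  -> A = 9
B = 34^26 mod 41  (bits of 26 = 11010)
  bit 0 = 1: r = r^2 * 34 mod 41 = 1^2 * 34 = 1*34 = 34
  bit 1 = 1: r = r^2 * 34 mod 41 = 34^2 * 34 = 8*34 = 26
  bit 2 = 0: r = r^2 mod 41 = 26^2 = 20
  bit 3 = 1: r = r^2 * 34 mod 41 = 20^2 * 34 = 31*34 = 29
  bit 4 = 0: r = r^2 mod 41 = 29^2 = 21
  -> B = 21
s = B^a = 21^10 mod 41  (bits of 10 = 1010)
  bit 0 = 1: r = r^2 * 21 mod 41 = 1^2 * 21 = 1*21 = 21
  bit 1 = 0: r = r^2 mod 41 = 21^2 = 31
  bit 2 = 1: r = r^2 * 21 mod 41 = 31^2 * 21 = 18*21 = 9
  bit 3 = 0: r = r^2 mod 41 = 9^2 = 40
  -> s = B^a = 40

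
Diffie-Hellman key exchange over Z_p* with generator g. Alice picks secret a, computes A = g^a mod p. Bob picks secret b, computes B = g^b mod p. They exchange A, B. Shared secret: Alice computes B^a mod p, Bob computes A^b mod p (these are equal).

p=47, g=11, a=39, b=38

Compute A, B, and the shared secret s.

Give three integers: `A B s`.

Answer: 44 4 42

Derivation:
A = 11^39 mod 47  (bits of 39 = 100111)
  bit 0 = 1: r = r^2 * 11 mod 47 = 1^2 * 11 = 1*11 = 11
  bit 1 = 0: r = r^2 mod 47 = 11^2 = 27
  bit 2 = 0: r = r^2 mod 47 = 27^2 = 24
  bit 3 = 1: r = r^2 * 11 mod 47 = 24^2 * 11 = 12*11 = 38
  bit 4 = 1: r = r^2 * 11 mod 47 = 38^2 * 11 = 34*11 = 45
  bit 5 = 1: r = r^2 * 11 mod 47 = 45^2 * 11 = 4*11 = 44
  -> A = 44
B = 11^38 mod 47  (bits of 38 = 100110)
  bit 0 = 1: r = r^2 * 11 mod 47 = 1^2 * 11 = 1*11 = 11
  bit 1 = 0: r = r^2 mod 47 = 11^2 = 27
  bit 2 = 0: r = r^2 mod 47 = 27^2 = 24
  bit 3 = 1: r = r^2 * 11 mod 47 = 24^2 * 11 = 12*11 = 38
  bit 4 = 1: r = r^2 * 11 mod 47 = 38^2 * 11 = 34*11 = 45
  bit 5 = 0: r = r^2 mod 47 = 45^2 = 4
  -> B = 4
s = B^a = 4^39 mod 47  (bits of 39 = 100111)
  bit 0 = 1: r = r^2 * 4 mod 47 = 1^2 * 4 = 1*4 = 4
  bit 1 = 0: r = r^2 mod 47 = 4^2 = 16
  bit 2 = 0: r = r^2 mod 47 = 16^2 = 21
  bit 3 = 1: r = r^2 * 4 mod 47 = 21^2 * 4 = 18*4 = 25
  bit 4 = 1: r = r^2 * 4 mod 47 = 25^2 * 4 = 14*4 = 9
  bit 5 = 1: r = r^2 * 4 mod 47 = 9^2 * 4 = 34*4 = 42
  -> s = B^a = 42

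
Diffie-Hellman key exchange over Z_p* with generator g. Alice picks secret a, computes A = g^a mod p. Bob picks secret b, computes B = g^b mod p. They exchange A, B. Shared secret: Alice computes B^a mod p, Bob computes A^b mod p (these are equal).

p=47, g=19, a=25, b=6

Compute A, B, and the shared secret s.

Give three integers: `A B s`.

Answer: 15 9 34

Derivation:
A = 19^25 mod 47  (bits of 25 = 11001)
  bit 0 = 1: r = r^2 * 19 mod 47 = 1^2 * 19 = 1*19 = 19
  bit 1 = 1: r = r^2 * 19 mod 47 = 19^2 * 19 = 32*19 = 44
  bit 2 = 0: r = r^2 mod 47 = 44^2 = 9
  bit 3 = 0: r = r^2 mod 47 = 9^2 = 34
  bit 4 = 1: r = r^2 * 19 mod 47 = 34^2 * 19 = 28*19 = 15
  -> A = 15
B = 19^6 mod 47  (bits of 6 = 110)
  bit 0 = 1: r = r^2 * 19 mod 47 = 1^2 * 19 = 1*19 = 19
  bit 1 = 1: r = r^2 * 19 mod 47 = 19^2 * 19 = 32*19 = 44
  bit 2 = 0: r = r^2 mod 47 = 44^2 = 9
  -> B = 9
s = B^a = 9^25 mod 47  (bits of 25 = 11001)
  bit 0 = 1: r = r^2 * 9 mod 47 = 1^2 * 9 = 1*9 = 9
  bit 1 = 1: r = r^2 * 9 mod 47 = 9^2 * 9 = 34*9 = 24
  bit 2 = 0: r = r^2 mod 47 = 24^2 = 12
  bit 3 = 0: r = r^2 mod 47 = 12^2 = 3
  bit 4 = 1: r = r^2 * 9 mod 47 = 3^2 * 9 = 9*9 = 34
  -> s = B^a = 34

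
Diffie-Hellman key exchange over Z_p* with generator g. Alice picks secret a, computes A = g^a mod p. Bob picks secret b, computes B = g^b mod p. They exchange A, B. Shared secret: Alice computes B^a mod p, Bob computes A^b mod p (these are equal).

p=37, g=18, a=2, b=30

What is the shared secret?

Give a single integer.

Answer: 26

Derivation:
A = 18^2 mod 37  (bits of 2 = 10)
  bit 0 = 1: r = r^2 * 18 mod 37 = 1^2 * 18 = 1*18 = 18
  bit 1 = 0: r = r^2 mod 37 = 18^2 = 28
  -> A = 28
B = 18^30 mod 37  (bits of 30 = 11110)
  bit 0 = 1: r = r^2 * 18 mod 37 = 1^2 * 18 = 1*18 = 18
  bit 1 = 1: r = r^2 * 18 mod 37 = 18^2 * 18 = 28*18 = 23
  bit 2 = 1: r = r^2 * 18 mod 37 = 23^2 * 18 = 11*18 = 13
  bit 3 = 1: r = r^2 * 18 mod 37 = 13^2 * 18 = 21*18 = 8
  bit 4 = 0: r = r^2 mod 37 = 8^2 = 27
  -> B = 27
s = B^a = 27^2 mod 37  (bits of 2 = 10)
  bit 0 = 1: r = r^2 * 27 mod 37 = 1^2 * 27 = 1*27 = 27
  bit 1 = 0: r = r^2 mod 37 = 27^2 = 26
  -> s = B^a = 26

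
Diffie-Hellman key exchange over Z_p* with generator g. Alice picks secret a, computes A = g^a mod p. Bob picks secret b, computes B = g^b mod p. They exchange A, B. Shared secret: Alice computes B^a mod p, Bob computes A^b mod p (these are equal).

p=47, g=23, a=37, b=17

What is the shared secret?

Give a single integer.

Answer: 38

Derivation:
A = 23^37 mod 47  (bits of 37 = 100101)
  bit 0 = 1: r = r^2 * 23 mod 47 = 1^2 * 23 = 1*23 = 23
  bit 1 = 0: r = r^2 mod 47 = 23^2 = 12
  bit 2 = 0: r = r^2 mod 47 = 12^2 = 3
  bit 3 = 1: r = r^2 * 23 mod 47 = 3^2 * 23 = 9*23 = 19
  bit 4 = 0: r = r^2 mod 47 = 19^2 = 32
  bit 5 = 1: r = r^2 * 23 mod 47 = 32^2 * 23 = 37*23 = 5
  -> A = 5
B = 23^17 mod 47  (bits of 17 = 10001)
  bit 0 = 1: r = r^2 * 23 mod 47 = 1^2 * 23 = 1*23 = 23
  bit 1 = 0: r = r^2 mod 47 = 23^2 = 12
  bit 2 = 0: r = r^2 mod 47 = 12^2 = 3
  bit 3 = 0: r = r^2 mod 47 = 3^2 = 9
  bit 4 = 1: r = r^2 * 23 mod 47 = 9^2 * 23 = 34*23 = 30
  -> B = 30
s = B^a = 30^37 mod 47  (bits of 37 = 100101)
  bit 0 = 1: r = r^2 * 30 mod 47 = 1^2 * 30 = 1*30 = 30
  bit 1 = 0: r = r^2 mod 47 = 30^2 = 7
  bit 2 = 0: r = r^2 mod 47 = 7^2 = 2
  bit 3 = 1: r = r^2 * 30 mod 47 = 2^2 * 30 = 4*30 = 26
  bit 4 = 0: r = r^2 mod 47 = 26^2 = 18
  bit 5 = 1: r = r^2 * 30 mod 47 = 18^2 * 30 = 42*30 = 38
  -> s = B^a = 38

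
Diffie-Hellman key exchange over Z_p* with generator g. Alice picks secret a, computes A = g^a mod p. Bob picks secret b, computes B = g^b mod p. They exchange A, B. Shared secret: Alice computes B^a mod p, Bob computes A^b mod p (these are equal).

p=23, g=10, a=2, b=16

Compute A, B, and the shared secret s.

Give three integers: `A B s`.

Answer: 8 4 16

Derivation:
A = 10^2 mod 23  (bits of 2 = 10)
  bit 0 = 1: r = r^2 * 10 mod 23 = 1^2 * 10 = 1*10 = 10
  bit 1 = 0: r = r^2 mod 23 = 10^2 = 8
  -> A = 8
B = 10^16 mod 23  (bits of 16 = 10000)
  bit 0 = 1: r = r^2 * 10 mod 23 = 1^2 * 10 = 1*10 = 10
  bit 1 = 0: r = r^2 mod 23 = 10^2 = 8
  bit 2 = 0: r = r^2 mod 23 = 8^2 = 18
  bit 3 = 0: r = r^2 mod 23 = 18^2 = 2
  bit 4 = 0: r = r^2 mod 23 = 2^2 = 4
  -> B = 4
s = B^a = 4^2 mod 23  (bits of 2 = 10)
  bit 0 = 1: r = r^2 * 4 mod 23 = 1^2 * 4 = 1*4 = 4
  bit 1 = 0: r = r^2 mod 23 = 4^2 = 16
  -> s = B^a = 16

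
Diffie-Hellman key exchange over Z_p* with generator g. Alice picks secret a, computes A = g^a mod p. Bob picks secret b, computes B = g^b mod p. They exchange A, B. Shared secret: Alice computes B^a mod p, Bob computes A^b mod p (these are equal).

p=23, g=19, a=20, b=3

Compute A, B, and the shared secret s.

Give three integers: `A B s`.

A = 19^20 mod 23  (bits of 20 = 10100)
  bit 0 = 1: r = r^2 * 19 mod 23 = 1^2 * 19 = 1*19 = 19
  bit 1 = 0: r = r^2 mod 23 = 19^2 = 16
  bit 2 = 1: r = r^2 * 19 mod 23 = 16^2 * 19 = 3*19 = 11
  bit 3 = 0: r = r^2 mod 23 = 11^2 = 6
  bit 4 = 0: r = r^2 mod 23 = 6^2 = 13
  -> A = 13
B = 19^3 mod 23  (bits of 3 = 11)
  bit 0 = 1: r = r^2 * 19 mod 23 = 1^2 * 19 = 1*19 = 19
  bit 1 = 1: r = r^2 * 19 mod 23 = 19^2 * 19 = 16*19 = 5
  -> B = 5
s = B^a = 5^20 mod 23  (bits of 20 = 10100)
  bit 0 = 1: r = r^2 * 5 mod 23 = 1^2 * 5 = 1*5 = 5
  bit 1 = 0: r = r^2 mod 23 = 5^2 = 2
  bit 2 = 1: r = r^2 * 5 mod 23 = 2^2 * 5 = 4*5 = 20
  bit 3 = 0: r = r^2 mod 23 = 20^2 = 9
  bit 4 = 0: r = r^2 mod 23 = 9^2 = 12
  -> s = B^a = 12

Answer: 13 5 12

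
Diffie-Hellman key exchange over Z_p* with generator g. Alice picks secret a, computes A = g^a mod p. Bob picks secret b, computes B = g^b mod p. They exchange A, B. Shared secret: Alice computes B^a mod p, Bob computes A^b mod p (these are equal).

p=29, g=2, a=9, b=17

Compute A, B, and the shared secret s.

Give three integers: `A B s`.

A = 2^9 mod 29  (bits of 9 = 1001)
  bit 0 = 1: r = r^2 * 2 mod 29 = 1^2 * 2 = 1*2 = 2
  bit 1 = 0: r = r^2 mod 29 = 2^2 = 4
  bit 2 = 0: r = r^2 mod 29 = 4^2 = 16
  bit 3 = 1: r = r^2 * 2 mod 29 = 16^2 * 2 = 24*2 = 19
  -> A = 19
B = 2^17 mod 29  (bits of 17 = 10001)
  bit 0 = 1: r = r^2 * 2 mod 29 = 1^2 * 2 = 1*2 = 2
  bit 1 = 0: r = r^2 mod 29 = 2^2 = 4
  bit 2 = 0: r = r^2 mod 29 = 4^2 = 16
  bit 3 = 0: r = r^2 mod 29 = 16^2 = 24
  bit 4 = 1: r = r^2 * 2 mod 29 = 24^2 * 2 = 25*2 = 21
  -> B = 21
s = B^a = 21^9 mod 29  (bits of 9 = 1001)
  bit 0 = 1: r = r^2 * 21 mod 29 = 1^2 * 21 = 1*21 = 21
  bit 1 = 0: r = r^2 mod 29 = 21^2 = 6
  bit 2 = 0: r = r^2 mod 29 = 6^2 = 7
  bit 3 = 1: r = r^2 * 21 mod 29 = 7^2 * 21 = 20*21 = 14
  -> s = B^a = 14

Answer: 19 21 14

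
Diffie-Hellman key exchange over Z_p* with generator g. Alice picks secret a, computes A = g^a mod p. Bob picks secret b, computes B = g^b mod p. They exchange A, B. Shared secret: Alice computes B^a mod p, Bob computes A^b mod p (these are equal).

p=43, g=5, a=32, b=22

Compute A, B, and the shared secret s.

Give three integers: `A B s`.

Answer: 9 38 9

Derivation:
A = 5^32 mod 43  (bits of 32 = 100000)
  bit 0 = 1: r = r^2 * 5 mod 43 = 1^2 * 5 = 1*5 = 5
  bit 1 = 0: r = r^2 mod 43 = 5^2 = 25
  bit 2 = 0: r = r^2 mod 43 = 25^2 = 23
  bit 3 = 0: r = r^2 mod 43 = 23^2 = 13
  bit 4 = 0: r = r^2 mod 43 = 13^2 = 40
  bit 5 = 0: r = r^2 mod 43 = 40^2 = 9
  -> A = 9
B = 5^22 mod 43  (bits of 22 = 10110)
  bit 0 = 1: r = r^2 * 5 mod 43 = 1^2 * 5 = 1*5 = 5
  bit 1 = 0: r = r^2 mod 43 = 5^2 = 25
  bit 2 = 1: r = r^2 * 5 mod 43 = 25^2 * 5 = 23*5 = 29
  bit 3 = 1: r = r^2 * 5 mod 43 = 29^2 * 5 = 24*5 = 34
  bit 4 = 0: r = r^2 mod 43 = 34^2 = 38
  -> B = 38
s = B^a = 38^32 mod 43  (bits of 32 = 100000)
  bit 0 = 1: r = r^2 * 38 mod 43 = 1^2 * 38 = 1*38 = 38
  bit 1 = 0: r = r^2 mod 43 = 38^2 = 25
  bit 2 = 0: r = r^2 mod 43 = 25^2 = 23
  bit 3 = 0: r = r^2 mod 43 = 23^2 = 13
  bit 4 = 0: r = r^2 mod 43 = 13^2 = 40
  bit 5 = 0: r = r^2 mod 43 = 40^2 = 9
  -> s = B^a = 9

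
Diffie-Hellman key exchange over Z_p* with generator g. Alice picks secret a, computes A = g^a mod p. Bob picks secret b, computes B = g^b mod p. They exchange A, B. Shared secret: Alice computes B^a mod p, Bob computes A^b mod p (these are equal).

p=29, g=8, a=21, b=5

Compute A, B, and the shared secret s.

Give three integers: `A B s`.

A = 8^21 mod 29  (bits of 21 = 10101)
  bit 0 = 1: r = r^2 * 8 mod 29 = 1^2 * 8 = 1*8 = 8
  bit 1 = 0: r = r^2 mod 29 = 8^2 = 6
  bit 2 = 1: r = r^2 * 8 mod 29 = 6^2 * 8 = 7*8 = 27
  bit 3 = 0: r = r^2 mod 29 = 27^2 = 4
  bit 4 = 1: r = r^2 * 8 mod 29 = 4^2 * 8 = 16*8 = 12
  -> A = 12
B = 8^5 mod 29  (bits of 5 = 101)
  bit 0 = 1: r = r^2 * 8 mod 29 = 1^2 * 8 = 1*8 = 8
  bit 1 = 0: r = r^2 mod 29 = 8^2 = 6
  bit 2 = 1: r = r^2 * 8 mod 29 = 6^2 * 8 = 7*8 = 27
  -> B = 27
s = B^a = 27^21 mod 29  (bits of 21 = 10101)
  bit 0 = 1: r = r^2 * 27 mod 29 = 1^2 * 27 = 1*27 = 27
  bit 1 = 0: r = r^2 mod 29 = 27^2 = 4
  bit 2 = 1: r = r^2 * 27 mod 29 = 4^2 * 27 = 16*27 = 26
  bit 3 = 0: r = r^2 mod 29 = 26^2 = 9
  bit 4 = 1: r = r^2 * 27 mod 29 = 9^2 * 27 = 23*27 = 12
  -> s = B^a = 12

Answer: 12 27 12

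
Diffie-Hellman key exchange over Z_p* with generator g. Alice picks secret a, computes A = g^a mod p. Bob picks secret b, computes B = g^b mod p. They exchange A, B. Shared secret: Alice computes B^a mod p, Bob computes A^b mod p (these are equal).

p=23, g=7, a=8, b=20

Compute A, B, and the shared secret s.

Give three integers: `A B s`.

A = 7^8 mod 23  (bits of 8 = 1000)
  bit 0 = 1: r = r^2 * 7 mod 23 = 1^2 * 7 = 1*7 = 7
  bit 1 = 0: r = r^2 mod 23 = 7^2 = 3
  bit 2 = 0: r = r^2 mod 23 = 3^2 = 9
  bit 3 = 0: r = r^2 mod 23 = 9^2 = 12
  -> A = 12
B = 7^20 mod 23  (bits of 20 = 10100)
  bit 0 = 1: r = r^2 * 7 mod 23 = 1^2 * 7 = 1*7 = 7
  bit 1 = 0: r = r^2 mod 23 = 7^2 = 3
  bit 2 = 1: r = r^2 * 7 mod 23 = 3^2 * 7 = 9*7 = 17
  bit 3 = 0: r = r^2 mod 23 = 17^2 = 13
  bit 4 = 0: r = r^2 mod 23 = 13^2 = 8
  -> B = 8
s = B^a = 8^8 mod 23  (bits of 8 = 1000)
  bit 0 = 1: r = r^2 * 8 mod 23 = 1^2 * 8 = 1*8 = 8
  bit 1 = 0: r = r^2 mod 23 = 8^2 = 18
  bit 2 = 0: r = r^2 mod 23 = 18^2 = 2
  bit 3 = 0: r = r^2 mod 23 = 2^2 = 4
  -> s = B^a = 4

Answer: 12 8 4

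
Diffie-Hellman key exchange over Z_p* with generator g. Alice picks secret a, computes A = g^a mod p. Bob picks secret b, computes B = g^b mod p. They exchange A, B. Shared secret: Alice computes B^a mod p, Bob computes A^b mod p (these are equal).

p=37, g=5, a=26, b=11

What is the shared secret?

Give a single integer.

Answer: 3

Derivation:
A = 5^26 mod 37  (bits of 26 = 11010)
  bit 0 = 1: r = r^2 * 5 mod 37 = 1^2 * 5 = 1*5 = 5
  bit 1 = 1: r = r^2 * 5 mod 37 = 5^2 * 5 = 25*5 = 14
  bit 2 = 0: r = r^2 mod 37 = 14^2 = 11
  bit 3 = 1: r = r^2 * 5 mod 37 = 11^2 * 5 = 10*5 = 13
  bit 4 = 0: r = r^2 mod 37 = 13^2 = 21
  -> A = 21
B = 5^11 mod 37  (bits of 11 = 1011)
  bit 0 = 1: r = r^2 * 5 mod 37 = 1^2 * 5 = 1*5 = 5
  bit 1 = 0: r = r^2 mod 37 = 5^2 = 25
  bit 2 = 1: r = r^2 * 5 mod 37 = 25^2 * 5 = 33*5 = 17
  bit 3 = 1: r = r^2 * 5 mod 37 = 17^2 * 5 = 30*5 = 2
  -> B = 2
s = B^a = 2^26 mod 37  (bits of 26 = 11010)
  bit 0 = 1: r = r^2 * 2 mod 37 = 1^2 * 2 = 1*2 = 2
  bit 1 = 1: r = r^2 * 2 mod 37 = 2^2 * 2 = 4*2 = 8
  bit 2 = 0: r = r^2 mod 37 = 8^2 = 27
  bit 3 = 1: r = r^2 * 2 mod 37 = 27^2 * 2 = 26*2 = 15
  bit 4 = 0: r = r^2 mod 37 = 15^2 = 3
  -> s = B^a = 3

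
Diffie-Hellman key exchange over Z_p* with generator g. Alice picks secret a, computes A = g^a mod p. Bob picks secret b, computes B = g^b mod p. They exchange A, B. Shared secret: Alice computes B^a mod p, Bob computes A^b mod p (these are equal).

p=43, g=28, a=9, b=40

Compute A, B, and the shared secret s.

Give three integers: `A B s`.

A = 28^9 mod 43  (bits of 9 = 1001)
  bit 0 = 1: r = r^2 * 28 mod 43 = 1^2 * 28 = 1*28 = 28
  bit 1 = 0: r = r^2 mod 43 = 28^2 = 10
  bit 2 = 0: r = r^2 mod 43 = 10^2 = 14
  bit 3 = 1: r = r^2 * 28 mod 43 = 14^2 * 28 = 24*28 = 27
  -> A = 27
B = 28^40 mod 43  (bits of 40 = 101000)
  bit 0 = 1: r = r^2 * 28 mod 43 = 1^2 * 28 = 1*28 = 28
  bit 1 = 0: r = r^2 mod 43 = 28^2 = 10
  bit 2 = 1: r = r^2 * 28 mod 43 = 10^2 * 28 = 14*28 = 5
  bit 3 = 0: r = r^2 mod 43 = 5^2 = 25
  bit 4 = 0: r = r^2 mod 43 = 25^2 = 23
  bit 5 = 0: r = r^2 mod 43 = 23^2 = 13
  -> B = 13
s = B^a = 13^9 mod 43  (bits of 9 = 1001)
  bit 0 = 1: r = r^2 * 13 mod 43 = 1^2 * 13 = 1*13 = 13
  bit 1 = 0: r = r^2 mod 43 = 13^2 = 40
  bit 2 = 0: r = r^2 mod 43 = 40^2 = 9
  bit 3 = 1: r = r^2 * 13 mod 43 = 9^2 * 13 = 38*13 = 21
  -> s = B^a = 21

Answer: 27 13 21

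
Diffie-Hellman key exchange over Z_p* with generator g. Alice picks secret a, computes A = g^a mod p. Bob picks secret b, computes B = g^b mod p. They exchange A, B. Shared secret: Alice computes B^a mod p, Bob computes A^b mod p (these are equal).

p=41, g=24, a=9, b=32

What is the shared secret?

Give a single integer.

A = 24^9 mod 41  (bits of 9 = 1001)
  bit 0 = 1: r = r^2 * 24 mod 41 = 1^2 * 24 = 1*24 = 24
  bit 1 = 0: r = r^2 mod 41 = 24^2 = 2
  bit 2 = 0: r = r^2 mod 41 = 2^2 = 4
  bit 3 = 1: r = r^2 * 24 mod 41 = 4^2 * 24 = 16*24 = 15
  -> A = 15
B = 24^32 mod 41  (bits of 32 = 100000)
  bit 0 = 1: r = r^2 * 24 mod 41 = 1^2 * 24 = 1*24 = 24
  bit 1 = 0: r = r^2 mod 41 = 24^2 = 2
  bit 2 = 0: r = r^2 mod 41 = 2^2 = 4
  bit 3 = 0: r = r^2 mod 41 = 4^2 = 16
  bit 4 = 0: r = r^2 mod 41 = 16^2 = 10
  bit 5 = 0: r = r^2 mod 41 = 10^2 = 18
  -> B = 18
s = B^a = 18^9 mod 41  (bits of 9 = 1001)
  bit 0 = 1: r = r^2 * 18 mod 41 = 1^2 * 18 = 1*18 = 18
  bit 1 = 0: r = r^2 mod 41 = 18^2 = 37
  bit 2 = 0: r = r^2 mod 41 = 37^2 = 16
  bit 3 = 1: r = r^2 * 18 mod 41 = 16^2 * 18 = 10*18 = 16
  -> s = B^a = 16

Answer: 16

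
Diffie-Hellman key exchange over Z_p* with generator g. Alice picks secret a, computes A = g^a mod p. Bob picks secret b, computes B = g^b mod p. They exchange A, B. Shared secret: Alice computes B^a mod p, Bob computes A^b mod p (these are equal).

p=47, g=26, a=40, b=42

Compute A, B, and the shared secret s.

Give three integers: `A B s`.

A = 26^40 mod 47  (bits of 40 = 101000)
  bit 0 = 1: r = r^2 * 26 mod 47 = 1^2 * 26 = 1*26 = 26
  bit 1 = 0: r = r^2 mod 47 = 26^2 = 18
  bit 2 = 1: r = r^2 * 26 mod 47 = 18^2 * 26 = 42*26 = 11
  bit 3 = 0: r = r^2 mod 47 = 11^2 = 27
  bit 4 = 0: r = r^2 mod 47 = 27^2 = 24
  bit 5 = 0: r = r^2 mod 47 = 24^2 = 12
  -> A = 12
B = 26^42 mod 47  (bits of 42 = 101010)
  bit 0 = 1: r = r^2 * 26 mod 47 = 1^2 * 26 = 1*26 = 26
  bit 1 = 0: r = r^2 mod 47 = 26^2 = 18
  bit 2 = 1: r = r^2 * 26 mod 47 = 18^2 * 26 = 42*26 = 11
  bit 3 = 0: r = r^2 mod 47 = 11^2 = 27
  bit 4 = 1: r = r^2 * 26 mod 47 = 27^2 * 26 = 24*26 = 13
  bit 5 = 0: r = r^2 mod 47 = 13^2 = 28
  -> B = 28
s = B^a = 28^40 mod 47  (bits of 40 = 101000)
  bit 0 = 1: r = r^2 * 28 mod 47 = 1^2 * 28 = 1*28 = 28
  bit 1 = 0: r = r^2 mod 47 = 28^2 = 32
  bit 2 = 1: r = r^2 * 28 mod 47 = 32^2 * 28 = 37*28 = 2
  bit 3 = 0: r = r^2 mod 47 = 2^2 = 4
  bit 4 = 0: r = r^2 mod 47 = 4^2 = 16
  bit 5 = 0: r = r^2 mod 47 = 16^2 = 21
  -> s = B^a = 21

Answer: 12 28 21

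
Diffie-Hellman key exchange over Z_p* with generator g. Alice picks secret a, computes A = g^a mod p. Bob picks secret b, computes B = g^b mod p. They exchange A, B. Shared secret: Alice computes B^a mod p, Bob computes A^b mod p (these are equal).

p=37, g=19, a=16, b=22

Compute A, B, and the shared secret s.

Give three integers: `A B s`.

A = 19^16 mod 37  (bits of 16 = 10000)
  bit 0 = 1: r = r^2 * 19 mod 37 = 1^2 * 19 = 1*19 = 19
  bit 1 = 0: r = r^2 mod 37 = 19^2 = 28
  bit 2 = 0: r = r^2 mod 37 = 28^2 = 7
  bit 3 = 0: r = r^2 mod 37 = 7^2 = 12
  bit 4 = 0: r = r^2 mod 37 = 12^2 = 33
  -> A = 33
B = 19^22 mod 37  (bits of 22 = 10110)
  bit 0 = 1: r = r^2 * 19 mod 37 = 1^2 * 19 = 1*19 = 19
  bit 1 = 0: r = r^2 mod 37 = 19^2 = 28
  bit 2 = 1: r = r^2 * 19 mod 37 = 28^2 * 19 = 7*19 = 22
  bit 3 = 1: r = r^2 * 19 mod 37 = 22^2 * 19 = 3*19 = 20
  bit 4 = 0: r = r^2 mod 37 = 20^2 = 30
  -> B = 30
s = B^a = 30^16 mod 37  (bits of 16 = 10000)
  bit 0 = 1: r = r^2 * 30 mod 37 = 1^2 * 30 = 1*30 = 30
  bit 1 = 0: r = r^2 mod 37 = 30^2 = 12
  bit 2 = 0: r = r^2 mod 37 = 12^2 = 33
  bit 3 = 0: r = r^2 mod 37 = 33^2 = 16
  bit 4 = 0: r = r^2 mod 37 = 16^2 = 34
  -> s = B^a = 34

Answer: 33 30 34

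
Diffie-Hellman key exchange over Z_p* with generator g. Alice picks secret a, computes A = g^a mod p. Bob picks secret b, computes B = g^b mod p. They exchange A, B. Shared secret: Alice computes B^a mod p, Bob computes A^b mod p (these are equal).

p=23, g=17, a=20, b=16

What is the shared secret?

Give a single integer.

A = 17^20 mod 23  (bits of 20 = 10100)
  bit 0 = 1: r = r^2 * 17 mod 23 = 1^2 * 17 = 1*17 = 17
  bit 1 = 0: r = r^2 mod 23 = 17^2 = 13
  bit 2 = 1: r = r^2 * 17 mod 23 = 13^2 * 17 = 8*17 = 21
  bit 3 = 0: r = r^2 mod 23 = 21^2 = 4
  bit 4 = 0: r = r^2 mod 23 = 4^2 = 16
  -> A = 16
B = 17^16 mod 23  (bits of 16 = 10000)
  bit 0 = 1: r = r^2 * 17 mod 23 = 1^2 * 17 = 1*17 = 17
  bit 1 = 0: r = r^2 mod 23 = 17^2 = 13
  bit 2 = 0: r = r^2 mod 23 = 13^2 = 8
  bit 3 = 0: r = r^2 mod 23 = 8^2 = 18
  bit 4 = 0: r = r^2 mod 23 = 18^2 = 2
  -> B = 2
s = B^a = 2^20 mod 23  (bits of 20 = 10100)
  bit 0 = 1: r = r^2 * 2 mod 23 = 1^2 * 2 = 1*2 = 2
  bit 1 = 0: r = r^2 mod 23 = 2^2 = 4
  bit 2 = 1: r = r^2 * 2 mod 23 = 4^2 * 2 = 16*2 = 9
  bit 3 = 0: r = r^2 mod 23 = 9^2 = 12
  bit 4 = 0: r = r^2 mod 23 = 12^2 = 6
  -> s = B^a = 6

Answer: 6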